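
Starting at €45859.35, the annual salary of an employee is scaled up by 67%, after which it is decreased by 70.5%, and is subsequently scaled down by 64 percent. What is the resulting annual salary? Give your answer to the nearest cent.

€8133.34

After the 67% increase: €45859.35 × 1.67 = €76585.1145.
After the 70.5% decrease: €76585.1145 × 0.295 = €22592.6087775.
After the 64% decrease: €22592.6087775 × 0.36 = €8133.3391599 ≈ €8133.34.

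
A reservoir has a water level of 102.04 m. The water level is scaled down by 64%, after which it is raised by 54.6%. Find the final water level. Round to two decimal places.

56.79 m

Each change multiplies by a factor: 0.36 × 1.546 = 0.55656.
102.04 × 0.55656 = 56.7913824 ≈ 56.79.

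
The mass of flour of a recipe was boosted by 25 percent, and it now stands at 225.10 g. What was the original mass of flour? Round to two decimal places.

The overall multiplier applied was 1.25.
So the original mass of flour was 225.10 ÷ 1.25 = 180.08 g.

180.08 g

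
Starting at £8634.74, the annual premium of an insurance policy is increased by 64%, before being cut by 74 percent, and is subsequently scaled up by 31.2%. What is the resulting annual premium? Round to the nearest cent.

£4830.59

Each change multiplies by a factor: 1.64 × 0.26 × 1.312 = 0.5594368.
£8634.74 × 0.5594368 = £4830.591314432 ≈ £4830.59.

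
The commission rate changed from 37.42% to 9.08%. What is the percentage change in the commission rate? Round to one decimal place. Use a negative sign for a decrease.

-75.7%

The change is 9.08 − 37.42 = -28.34 percentage points.
Relative to the original 37.42%, that is -28.34 ÷ 37.42 ≈ -75.7%.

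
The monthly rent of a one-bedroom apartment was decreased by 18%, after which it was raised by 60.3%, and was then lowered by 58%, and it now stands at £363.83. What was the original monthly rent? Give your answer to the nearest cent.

The overall multiplier applied was 0.82 × 1.603 × 0.42 = 0.5520732.
So the original monthly rent was £363.83 ÷ 0.5520732 ≈ £659.02.

£659.02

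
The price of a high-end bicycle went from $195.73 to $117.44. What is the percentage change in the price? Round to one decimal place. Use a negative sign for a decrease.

-40.0%

Change: $117.44 − $195.73 = -$78.29.
Relative to the original: -$78.29 ÷ $195.73 ≈ -40.0%.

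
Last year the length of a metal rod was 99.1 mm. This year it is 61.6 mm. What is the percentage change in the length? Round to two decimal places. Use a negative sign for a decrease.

-37.84%

Change: 61.6 − 99.1 = -37.5.
Relative to the original: -37.5 ÷ 99.1 ≈ -37.84%.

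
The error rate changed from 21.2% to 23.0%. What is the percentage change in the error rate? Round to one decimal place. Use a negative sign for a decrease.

8.5%

The change is 23.0 − 21.2 = 1.8 percentage points.
Relative to the original 21.2%, that is 1.8 ÷ 21.2 ≈ 8.5%.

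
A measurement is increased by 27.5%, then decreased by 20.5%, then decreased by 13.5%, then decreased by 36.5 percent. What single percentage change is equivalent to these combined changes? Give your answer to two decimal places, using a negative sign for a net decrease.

-44.32%

A 27.5% increase multiplies by 1.275.
Then a 20.5% decrease: 1.275 × 0.795 = 1.013625.
Then a 13.5% decrease: 1.013625 × 0.865 = 0.876785625.
Then a 36.5% decrease: 0.876785625 × 0.635 = 0.556758871875.
Overall factor 0.556758871875, i.e. -44.32%.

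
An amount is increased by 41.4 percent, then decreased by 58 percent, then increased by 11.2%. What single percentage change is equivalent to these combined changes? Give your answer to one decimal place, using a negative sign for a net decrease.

A 41.4% increase multiplies by 1.414.
Then a 58% decrease: 1.414 × 0.42 = 0.59388.
Then an 11.2% increase: 0.59388 × 1.112 = 0.66039456.
Overall factor 0.66039456, i.e. -34.0%.

-34.0%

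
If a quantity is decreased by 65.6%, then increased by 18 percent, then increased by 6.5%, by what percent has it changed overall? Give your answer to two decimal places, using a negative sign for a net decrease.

-56.77%

A 65.6% decrease multiplies by 0.344.
Then an 18% increase: 0.344 × 1.18 = 0.40592.
Then a 6.5% increase: 0.40592 × 1.065 = 0.4323048.
Overall factor 0.4323048, i.e. -56.77%.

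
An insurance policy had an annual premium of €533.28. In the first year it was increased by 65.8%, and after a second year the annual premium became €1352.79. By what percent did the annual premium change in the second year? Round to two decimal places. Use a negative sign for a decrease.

53.00%

After the first year: €533.28 × 1.658 = €884.17824.
Second-year multiplier: €1352.79 ÷ €884.17824 ≈ 1.529997.
That is a change of 53.00%.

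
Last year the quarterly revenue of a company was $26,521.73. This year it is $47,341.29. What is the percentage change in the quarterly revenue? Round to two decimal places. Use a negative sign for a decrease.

78.50%

Change: $47,341.29 − $26,521.73 = $20,819.56.
Relative to the original: $20,819.56 ÷ $26,521.73 ≈ 78.50%.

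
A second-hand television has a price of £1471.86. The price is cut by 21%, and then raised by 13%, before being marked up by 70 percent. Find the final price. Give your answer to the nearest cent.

Each change multiplies by a factor: 0.79 × 1.13 × 1.7 = 1.51759.
£1471.86 × 1.51759 = £2233.6800174 ≈ £2233.68.

£2233.68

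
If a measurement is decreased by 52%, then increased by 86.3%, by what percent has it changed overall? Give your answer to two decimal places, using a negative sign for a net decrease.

-10.58%

The combined multiplier is 0.48 × 1.863 = 0.89424.
That corresponds to a decrease of 10.58%.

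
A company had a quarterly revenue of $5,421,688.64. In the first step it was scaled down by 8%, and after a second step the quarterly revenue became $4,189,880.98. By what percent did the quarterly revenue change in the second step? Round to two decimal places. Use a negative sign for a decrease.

-16.00%

After the first step: $5,421,688.64 × 0.92 = $4987953.5488.
Second-step multiplier: $4,189,880.98 ÷ $4987953.5488 ≈ 0.84.
That is a change of -16.00%.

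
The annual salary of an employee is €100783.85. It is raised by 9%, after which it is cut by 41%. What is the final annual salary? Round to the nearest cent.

Each change multiplies by a factor: 1.09 × 0.59 = 0.6431.
€100783.85 × 0.6431 = €64814.093935 ≈ €64814.09.

€64814.09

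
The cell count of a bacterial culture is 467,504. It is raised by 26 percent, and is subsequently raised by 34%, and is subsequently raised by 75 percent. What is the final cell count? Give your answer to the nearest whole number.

Each change multiplies by a factor: 1.26 × 1.34 × 1.75 = 2.9547.
467,504 × 2.9547 = 1381334.0688 ≈ 1,381,334.

1,381,334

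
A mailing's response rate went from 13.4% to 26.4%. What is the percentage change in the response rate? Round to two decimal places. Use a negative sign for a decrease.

The change is 26.4 − 13.4 = 13.0 percentage points.
Relative to the original 13.4%, that is 13.0 ÷ 13.4 ≈ 97.01%.

97.01%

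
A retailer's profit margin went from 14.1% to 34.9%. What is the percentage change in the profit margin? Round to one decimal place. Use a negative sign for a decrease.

147.5%

The change is 34.9 − 14.1 = 20.8 percentage points.
Relative to the original 14.1%, that is 20.8 ÷ 14.1 ≈ 147.5%.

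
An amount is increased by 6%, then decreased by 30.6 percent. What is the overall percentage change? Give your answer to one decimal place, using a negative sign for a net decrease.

-26.4%

A 6% increase multiplies by 1.06.
Then a 30.6% decrease: 1.06 × 0.694 = 0.73564.
Overall factor 0.73564, i.e. -26.4%.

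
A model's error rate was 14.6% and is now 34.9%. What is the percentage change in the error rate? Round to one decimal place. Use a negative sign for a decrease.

The change is 34.9 − 14.6 = 20.3 percentage points.
Relative to the original 14.6%, that is 20.3 ÷ 14.6 ≈ 139.0%.

139.0%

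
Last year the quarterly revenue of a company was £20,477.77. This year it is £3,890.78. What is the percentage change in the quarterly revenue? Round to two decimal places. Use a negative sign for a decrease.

-81.00%

Change: £3,890.78 − £20,477.77 = -£16,586.99.
Relative to the original: -£16,586.99 ÷ £20,477.77 ≈ -81.00%.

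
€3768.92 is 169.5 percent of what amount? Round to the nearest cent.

€3768.92 ÷ 1.695 ≈ €2223.55.

€2223.55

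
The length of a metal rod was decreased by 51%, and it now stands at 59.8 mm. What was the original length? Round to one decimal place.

122.0 mm

The overall multiplier applied was 0.49.
So the original length was 59.8 ÷ 0.49 ≈ 122.0 mm.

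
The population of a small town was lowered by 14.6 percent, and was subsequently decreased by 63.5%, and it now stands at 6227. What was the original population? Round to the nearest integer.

Undoing the 63.5% decrease: 6227 ÷ 0.365 ≈ 17060.273973.
Undoing the 14.6% decrease: 17060.273973 ÷ 0.854 ≈ 19977.

19977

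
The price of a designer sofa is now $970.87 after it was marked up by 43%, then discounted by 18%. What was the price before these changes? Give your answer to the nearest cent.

$827.96

Undoing the 18% decrease: $970.87 ÷ 0.82 ≈ $1183.987805.
Undoing the 43% increase: $1183.987805 ÷ 1.43 ≈ $827.96.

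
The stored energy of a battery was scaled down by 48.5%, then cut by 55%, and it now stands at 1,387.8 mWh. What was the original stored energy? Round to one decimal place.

The overall multiplier applied was 0.515 × 0.45 = 0.23175.
So the original stored energy was 1,387.8 ÷ 0.23175 ≈ 5,988.3 mWh.

5,988.3 mWh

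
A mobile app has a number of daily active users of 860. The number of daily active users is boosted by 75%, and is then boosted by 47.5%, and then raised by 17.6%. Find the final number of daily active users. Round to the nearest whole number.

2611

Each change multiplies by a factor: 1.75 × 1.475 × 1.176 = 3.03555.
860 × 3.03555 = 2610.573 ≈ 2611.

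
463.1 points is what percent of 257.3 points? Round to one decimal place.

180.0%

463.1 points ÷ 257.3 points ≈ 180.0%.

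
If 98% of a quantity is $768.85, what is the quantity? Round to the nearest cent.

$768.85 ÷ 0.98 ≈ $784.54.

$784.54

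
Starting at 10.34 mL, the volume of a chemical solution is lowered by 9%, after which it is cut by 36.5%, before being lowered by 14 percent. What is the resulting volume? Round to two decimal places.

Apply the 9% decrease: 10.34 × 0.91 = 9.4094.
Apply the 36.5% decrease: 9.4094 × 0.635 = 5.974969.
Apply the 14% decrease: 5.974969 × 0.86 = 5.13847334 ≈ 5.14.

5.14 mL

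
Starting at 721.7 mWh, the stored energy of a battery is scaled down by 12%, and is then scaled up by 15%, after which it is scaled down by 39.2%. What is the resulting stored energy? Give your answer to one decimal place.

Each change multiplies by a factor: 0.88 × 1.15 × 0.608 = 0.615296.
721.7 × 0.615296 = 444.0591232 ≈ 444.1.

444.1 mWh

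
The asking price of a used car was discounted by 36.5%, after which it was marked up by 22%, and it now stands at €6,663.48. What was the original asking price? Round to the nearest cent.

The overall multiplier applied was 0.635 × 1.22 = 0.7747.
So the original asking price was €6,663.48 ÷ 0.7747 ≈ €8,601.37.

€8,601.37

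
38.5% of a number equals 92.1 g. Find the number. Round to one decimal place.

239.2 g

92.1 g ÷ 0.385 ≈ 239.2 g.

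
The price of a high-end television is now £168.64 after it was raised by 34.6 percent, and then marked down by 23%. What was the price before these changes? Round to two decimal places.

£162.71

The overall multiplier applied was 1.346 × 0.77 = 1.03642.
So the original price was £168.64 ÷ 1.03642 ≈ £162.71.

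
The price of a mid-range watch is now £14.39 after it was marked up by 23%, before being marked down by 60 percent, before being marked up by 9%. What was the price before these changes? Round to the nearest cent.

Undoing the 9% increase: £14.39 ÷ 1.09 ≈ £13.201835.
Undoing the 60% decrease: £13.201835 ÷ 0.4 ≈ £33.004588.
Undoing the 23% increase: £33.004588 ÷ 1.23 ≈ £26.83.

£26.83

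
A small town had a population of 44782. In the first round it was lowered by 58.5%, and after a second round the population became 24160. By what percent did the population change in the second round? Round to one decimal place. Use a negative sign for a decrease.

After the first round: 44782 × 0.415 = 18584.53.
Second-round multiplier: 24160 ÷ 18584.53 ≈ 1.30001.
That is a change of 30.0%.

30.0%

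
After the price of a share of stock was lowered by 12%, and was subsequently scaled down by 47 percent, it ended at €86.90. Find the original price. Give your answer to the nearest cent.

Undoing the 47% decrease: €86.90 ÷ 0.53 ≈ €163.962264.
Undoing the 12% decrease: €163.962264 ÷ 0.88 ≈ €186.32.

€186.32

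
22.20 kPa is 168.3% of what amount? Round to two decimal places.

13.19 kPa

22.20 kPa ÷ 1.683 ≈ 13.19 kPa.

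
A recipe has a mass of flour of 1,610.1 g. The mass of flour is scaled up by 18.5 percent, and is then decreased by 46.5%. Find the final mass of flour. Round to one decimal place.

Each change multiplies by a factor: 1.185 × 0.535 = 0.633975.
1,610.1 × 0.633975 = 1020.7631475 ≈ 1,020.8.

1,020.8 g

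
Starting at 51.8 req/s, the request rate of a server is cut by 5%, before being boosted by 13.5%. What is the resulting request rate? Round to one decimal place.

Each change multiplies by a factor: 0.95 × 1.135 = 1.07825.
51.8 × 1.07825 = 55.85335 ≈ 55.9.

55.9 req/s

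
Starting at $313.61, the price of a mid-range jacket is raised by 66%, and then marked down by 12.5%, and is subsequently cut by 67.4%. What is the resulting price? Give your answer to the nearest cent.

$148.50

After the 66% increase: $313.61 × 1.66 = $520.5926.
Apply the 12.5% decrease: $520.5926 × 0.875 = $455.518525.
67.4% decrease: $455.518525 × 0.326 = $148.49903915 ≈ $148.50.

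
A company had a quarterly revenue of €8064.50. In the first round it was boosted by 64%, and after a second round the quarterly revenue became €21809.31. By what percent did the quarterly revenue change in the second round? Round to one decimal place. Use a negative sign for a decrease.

After the first round: €8064.50 × 1.64 = €13225.78.
Second-round multiplier: €21809.31 ÷ €13225.78 ≈ 1.649.
That is a change of 64.9%.

64.9%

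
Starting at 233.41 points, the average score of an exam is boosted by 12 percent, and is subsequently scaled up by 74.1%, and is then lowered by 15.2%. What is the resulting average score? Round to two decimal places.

Each change multiplies by a factor: 1.12 × 1.741 × 0.848 = 1.65353216.
233.41 × 1.65353216 = 385.9509414656 ≈ 385.95.

385.95 points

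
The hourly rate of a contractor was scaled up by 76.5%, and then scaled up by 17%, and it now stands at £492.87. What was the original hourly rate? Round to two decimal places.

£238.67

Undoing the 17% increase: £492.87 ÷ 1.17 ≈ £421.25641.
Undoing the 76.5% increase: £421.25641 ÷ 1.765 ≈ £238.67.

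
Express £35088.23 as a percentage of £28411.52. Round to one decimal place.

123.5%

£35088.23 ÷ £28411.52 ≈ 123.5%.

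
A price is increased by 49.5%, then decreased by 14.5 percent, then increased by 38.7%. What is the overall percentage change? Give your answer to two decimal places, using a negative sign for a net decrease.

77.29%

The combined multiplier is 1.495 × 0.855 × 1.387 = 1.772898075.
That corresponds to an increase of 77.29%.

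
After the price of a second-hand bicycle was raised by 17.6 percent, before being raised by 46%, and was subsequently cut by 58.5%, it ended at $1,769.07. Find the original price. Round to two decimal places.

Undoing the 58.5% decrease: $1,769.07 ÷ 0.415 ≈ $4262.819277.
Undoing the 46% increase: $4262.819277 ÷ 1.46 ≈ $2919.739231.
Undoing the 17.6% increase: $2919.739231 ÷ 1.176 ≈ $2,482.77.

$2,482.77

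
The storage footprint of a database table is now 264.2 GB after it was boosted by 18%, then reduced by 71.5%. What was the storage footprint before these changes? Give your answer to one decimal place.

Undoing the 71.5% decrease: 264.2 ÷ 0.285 ≈ 927.017544.
Undoing the 18% increase: 927.017544 ÷ 1.18 ≈ 785.6 GB.

785.6 GB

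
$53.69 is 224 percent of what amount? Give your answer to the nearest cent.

$53.69 ÷ 2.24 ≈ $23.97.

$23.97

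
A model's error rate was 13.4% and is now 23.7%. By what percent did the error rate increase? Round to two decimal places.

76.87%

The change is 23.7 − 13.4 = 10.3 percentage points.
Relative to the original 13.4%, that is 10.3 ÷ 13.4 ≈ 76.87%.
So the error rate rose by 76.87%.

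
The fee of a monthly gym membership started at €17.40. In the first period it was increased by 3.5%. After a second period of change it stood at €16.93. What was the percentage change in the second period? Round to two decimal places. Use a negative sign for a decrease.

-5.99%

After the first period: €17.40 × 1.035 = €18.009.
Second-period multiplier: €16.93 ÷ €18.009 ≈ 0.940086.
That is a change of -5.99%.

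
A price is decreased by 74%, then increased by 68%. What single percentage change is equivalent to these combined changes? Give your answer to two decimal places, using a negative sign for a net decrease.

A 74% decrease multiplies by 0.26.
Then a 68% increase: 0.26 × 1.68 = 0.4368.
Overall factor 0.4368, i.e. -56.32%.

-56.32%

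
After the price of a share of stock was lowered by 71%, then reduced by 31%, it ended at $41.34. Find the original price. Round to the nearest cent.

Undoing the 31% decrease: $41.34 ÷ 0.69 ≈ $59.913043.
Undoing the 71% decrease: $59.913043 ÷ 0.29 ≈ $206.60.

$206.60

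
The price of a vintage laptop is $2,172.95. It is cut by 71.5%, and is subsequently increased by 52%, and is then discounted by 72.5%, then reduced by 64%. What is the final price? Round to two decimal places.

$93.19

71.5% decrease: $2,172.95 × 0.285 = $619.29075.
52% increase: $619.29075 × 1.52 = $941.32194.
72.5% decrease: $941.32194 × 0.275 = $258.8635335.
Apply the 64% decrease: $258.8635335 × 0.36 = $93.19087206 ≈ $93.19.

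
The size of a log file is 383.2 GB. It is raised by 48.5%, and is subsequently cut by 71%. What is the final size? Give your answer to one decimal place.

165.0 GB

Each change multiplies by a factor: 1.485 × 0.29 = 0.43065.
383.2 × 0.43065 = 165.02508 ≈ 165.0.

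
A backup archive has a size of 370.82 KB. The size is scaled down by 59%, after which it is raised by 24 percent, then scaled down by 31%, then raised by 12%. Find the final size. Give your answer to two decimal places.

Each change multiplies by a factor: 0.41 × 1.24 × 0.69 × 1.12 = 0.39289152.
370.82 × 0.39289152 = 145.6920334464 ≈ 145.69.

145.69 KB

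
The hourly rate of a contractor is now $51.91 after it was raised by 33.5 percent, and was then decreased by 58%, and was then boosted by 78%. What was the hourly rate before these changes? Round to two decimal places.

The overall multiplier applied was 1.335 × 0.42 × 1.78 = 0.998046.
So the original hourly rate was $51.91 ÷ 0.998046 ≈ $52.01.

$52.01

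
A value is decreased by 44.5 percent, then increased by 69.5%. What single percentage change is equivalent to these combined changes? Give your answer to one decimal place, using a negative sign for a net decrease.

A 44.5% decrease multiplies by 0.555.
Then a 69.5% increase: 0.555 × 1.695 = 0.940725.
Overall factor 0.940725, i.e. -5.9%.

-5.9%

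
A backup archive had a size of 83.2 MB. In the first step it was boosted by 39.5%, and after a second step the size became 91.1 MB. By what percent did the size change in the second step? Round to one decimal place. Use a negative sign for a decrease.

-21.5%

After the first step: 83.2 × 1.395 = 116.064.
Second-step multiplier: 91.1 ÷ 116.064 ≈ 0.78491.
That is a change of -21.5%.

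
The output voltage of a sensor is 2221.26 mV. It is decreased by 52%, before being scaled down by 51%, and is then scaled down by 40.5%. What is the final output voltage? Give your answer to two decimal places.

310.85 mV

Apply the 52% decrease: 2221.26 × 0.48 = 1066.2048.
51% decrease: 1066.2048 × 0.49 = 522.440352.
40.5% decrease: 522.440352 × 0.595 = 310.85200944 ≈ 310.85.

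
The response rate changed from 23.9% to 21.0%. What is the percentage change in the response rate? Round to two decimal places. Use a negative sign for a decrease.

The change is 21.0 − 23.9 = -2.9 percentage points.
Relative to the original 23.9%, that is -2.9 ÷ 23.9 ≈ -12.13%.

-12.13%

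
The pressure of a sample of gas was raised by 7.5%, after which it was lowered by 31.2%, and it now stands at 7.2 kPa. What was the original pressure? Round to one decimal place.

9.7 kPa

The overall multiplier applied was 1.075 × 0.688 = 0.7396.
So the original pressure was 7.2 ÷ 0.7396 ≈ 9.7 kPa.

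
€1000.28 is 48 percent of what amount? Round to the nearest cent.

€2083.92

€1000.28 ÷ 0.48 ≈ €2083.92.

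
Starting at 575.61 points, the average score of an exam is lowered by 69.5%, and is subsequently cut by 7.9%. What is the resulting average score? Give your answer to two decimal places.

After the 69.5% decrease: 575.61 × 0.305 = 175.56105.
7.9% decrease: 175.56105 × 0.921 = 161.69172705 ≈ 161.69.

161.69 points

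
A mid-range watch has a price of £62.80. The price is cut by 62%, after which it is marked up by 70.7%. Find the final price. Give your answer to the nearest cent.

£40.74

Each change multiplies by a factor: 0.38 × 1.707 = 0.64866.
£62.80 × 0.64866 = £40.735848 ≈ £40.74.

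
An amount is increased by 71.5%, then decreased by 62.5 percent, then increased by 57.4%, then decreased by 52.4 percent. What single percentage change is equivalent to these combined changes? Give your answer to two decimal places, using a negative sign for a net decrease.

-51.82%

A 71.5% increase multiplies by 1.715.
Then a 62.5% decrease: 1.715 × 0.375 = 0.643125.
Then a 57.4% increase: 0.643125 × 1.574 = 1.01227875.
Then a 52.4% decrease: 1.01227875 × 0.476 = 0.481844685.
Overall factor 0.481844685, i.e. -51.82%.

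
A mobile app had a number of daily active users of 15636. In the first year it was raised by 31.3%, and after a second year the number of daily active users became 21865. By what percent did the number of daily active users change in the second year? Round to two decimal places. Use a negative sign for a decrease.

After the first year: 15636 × 1.313 = 20530.068.
Second-year multiplier: 21865 ÷ 20530.068 ≈ 1.065023.
That is a change of 6.50%.

6.50%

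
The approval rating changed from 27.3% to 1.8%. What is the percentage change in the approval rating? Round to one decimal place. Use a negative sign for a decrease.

The change is 1.8 − 27.3 = -25.5 percentage points.
Relative to the original 27.3%, that is -25.5 ÷ 27.3 ≈ -93.4%.

-93.4%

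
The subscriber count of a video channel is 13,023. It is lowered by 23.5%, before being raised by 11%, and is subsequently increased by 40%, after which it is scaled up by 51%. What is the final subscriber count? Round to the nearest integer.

23,378

Each change multiplies by a factor: 0.765 × 1.11 × 1.4 × 1.51 = 1.7951031.
13,023 × 1.7951031 = 23377.6276713 ≈ 23,378.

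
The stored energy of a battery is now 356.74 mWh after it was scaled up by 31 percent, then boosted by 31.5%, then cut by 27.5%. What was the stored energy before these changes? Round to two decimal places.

The overall multiplier applied was 1.31 × 1.315 × 0.725 = 1.24892125.
So the original stored energy was 356.74 ÷ 1.24892125 ≈ 285.64 mWh.

285.64 mWh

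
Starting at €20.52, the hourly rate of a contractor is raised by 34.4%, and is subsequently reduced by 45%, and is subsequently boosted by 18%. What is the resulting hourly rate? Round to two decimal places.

Apply the 34.4% increase: €20.52 × 1.344 = €27.57888.
45% decrease: €27.57888 × 0.55 = €15.168384.
18% increase: €15.168384 × 1.18 = €17.89869312 ≈ €17.90.

€17.90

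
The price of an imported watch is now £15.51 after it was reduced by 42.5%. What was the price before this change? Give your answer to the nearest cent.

£26.97

The overall multiplier applied was 0.575.
So the original price was £15.51 ÷ 0.575 ≈ £26.97.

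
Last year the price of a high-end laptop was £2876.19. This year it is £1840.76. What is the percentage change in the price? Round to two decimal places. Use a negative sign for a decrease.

Change: £1840.76 − £2876.19 = -£1035.43.
Relative to the original: -£1035.43 ÷ £2876.19 ≈ -36.00%.

-36.00%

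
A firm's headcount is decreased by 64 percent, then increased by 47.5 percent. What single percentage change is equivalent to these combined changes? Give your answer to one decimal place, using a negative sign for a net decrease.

The combined multiplier is 0.36 × 1.475 = 0.531.
That corresponds to a decrease of 46.9%.

-46.9%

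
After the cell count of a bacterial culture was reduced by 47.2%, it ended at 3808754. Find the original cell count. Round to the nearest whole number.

7213549

The overall multiplier applied was 0.528.
So the original cell count was 3808754 ÷ 0.528 ≈ 7213549.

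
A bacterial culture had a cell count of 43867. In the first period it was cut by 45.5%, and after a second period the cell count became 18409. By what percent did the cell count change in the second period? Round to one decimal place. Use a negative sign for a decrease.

-23.0%

After the first period: 43867 × 0.545 = 23907.515.
Second-period multiplier: 18409 ÷ 23907.515 ≈ 0.77001.
That is a change of -23.0%.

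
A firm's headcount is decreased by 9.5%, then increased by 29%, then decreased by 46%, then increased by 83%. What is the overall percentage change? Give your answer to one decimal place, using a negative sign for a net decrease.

15.4%

The combined multiplier is 0.905 × 1.29 × 0.54 × 1.83 = 1.15367409.
That corresponds to an increase of 15.4%.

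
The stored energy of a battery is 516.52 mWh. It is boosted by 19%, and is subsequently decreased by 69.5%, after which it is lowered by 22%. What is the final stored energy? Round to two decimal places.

146.23 mWh

Each change multiplies by a factor: 1.19 × 0.305 × 0.78 = 0.283101.
516.52 × 0.283101 = 146.22732852 ≈ 146.23.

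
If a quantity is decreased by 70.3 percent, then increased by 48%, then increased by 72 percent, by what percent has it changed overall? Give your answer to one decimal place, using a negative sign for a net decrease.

The combined multiplier is 0.297 × 1.48 × 1.72 = 0.7560432.
That corresponds to a decrease of 24.4%.

-24.4%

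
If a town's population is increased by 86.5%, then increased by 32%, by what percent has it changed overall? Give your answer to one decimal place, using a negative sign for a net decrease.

An 86.5% increase multiplies by 1.865.
Then a 32% increase: 1.865 × 1.32 = 2.4618.
Overall factor 2.4618, i.e. 146.2%.

146.2%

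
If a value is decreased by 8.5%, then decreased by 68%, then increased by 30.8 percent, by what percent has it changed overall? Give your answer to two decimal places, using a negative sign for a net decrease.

The combined multiplier is 0.915 × 0.32 × 1.308 = 0.3829824.
That corresponds to a decrease of 61.70%.

-61.70%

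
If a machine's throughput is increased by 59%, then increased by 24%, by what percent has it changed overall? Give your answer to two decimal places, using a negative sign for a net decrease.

A 59% increase multiplies by 1.59.
Then a 24% increase: 1.59 × 1.24 = 1.9716.
Overall factor 1.9716, i.e. 97.16%.

97.16%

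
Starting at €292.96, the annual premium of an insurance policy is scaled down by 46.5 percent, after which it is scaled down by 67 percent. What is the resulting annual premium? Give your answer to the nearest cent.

€51.72

After the 46.5% decrease: €292.96 × 0.535 = €156.7336.
After the 67% decrease: €156.7336 × 0.33 = €51.722088 ≈ €51.72.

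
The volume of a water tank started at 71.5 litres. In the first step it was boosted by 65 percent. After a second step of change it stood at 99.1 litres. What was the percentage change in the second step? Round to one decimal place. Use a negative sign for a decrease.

After the first step: 71.5 × 1.65 = 117.975.
Second-step multiplier: 99.1 ÷ 117.975 ≈ 0.84001.
That is a change of -16.0%.

-16.0%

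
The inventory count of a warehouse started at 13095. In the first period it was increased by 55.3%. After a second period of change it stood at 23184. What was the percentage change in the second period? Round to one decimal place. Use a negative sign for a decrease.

After the first period: 13095 × 1.553 = 20336.535.
Second-period multiplier: 23184 ÷ 20336.535 ≈ 1.14002.
That is a change of 14.0%.

14.0%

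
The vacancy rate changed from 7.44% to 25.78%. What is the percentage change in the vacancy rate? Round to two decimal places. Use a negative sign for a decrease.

246.51%

The change is 25.78 − 7.44 = 18.34 percentage points.
Relative to the original 7.44%, that is 18.34 ÷ 7.44 ≈ 246.51%.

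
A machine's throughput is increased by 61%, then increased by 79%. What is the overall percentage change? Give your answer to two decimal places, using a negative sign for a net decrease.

A 61% increase multiplies by 1.61.
Then a 79% increase: 1.61 × 1.79 = 2.8819.
Overall factor 2.8819, i.e. 188.19%.

188.19%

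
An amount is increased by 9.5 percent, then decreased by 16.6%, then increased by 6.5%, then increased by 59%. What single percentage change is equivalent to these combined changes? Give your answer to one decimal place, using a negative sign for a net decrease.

The combined multiplier is 1.095 × 0.834 × 1.065 × 1.59 = 1.5464180205.
That corresponds to an increase of 54.6%.

54.6%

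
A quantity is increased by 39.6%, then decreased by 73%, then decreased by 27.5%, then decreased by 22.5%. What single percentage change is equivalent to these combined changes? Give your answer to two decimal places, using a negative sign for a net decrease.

-78.82%

A 39.6% increase multiplies by 1.396.
Then a 73% decrease: 1.396 × 0.27 = 0.37692.
Then a 27.5% decrease: 0.37692 × 0.725 = 0.273267.
Then a 22.5% decrease: 0.273267 × 0.775 = 0.211781925.
Overall factor 0.211781925, i.e. -78.82%.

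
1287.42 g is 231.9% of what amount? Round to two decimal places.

555.16 g

1287.42 g ÷ 2.319 ≈ 555.16 g.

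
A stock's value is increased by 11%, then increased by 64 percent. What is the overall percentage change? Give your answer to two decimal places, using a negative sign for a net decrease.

An 11% increase multiplies by 1.11.
Then a 64% increase: 1.11 × 1.64 = 1.8204.
Overall factor 1.8204, i.e. 82.04%.

82.04%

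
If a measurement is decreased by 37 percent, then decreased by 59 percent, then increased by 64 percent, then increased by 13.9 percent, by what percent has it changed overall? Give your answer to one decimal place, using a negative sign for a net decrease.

-51.8%

The combined multiplier is 0.63 × 0.41 × 1.64 × 1.139 = 0.482494068.
That corresponds to a decrease of 51.8%.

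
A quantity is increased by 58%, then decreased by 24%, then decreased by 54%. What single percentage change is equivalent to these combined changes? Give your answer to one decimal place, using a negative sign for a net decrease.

The combined multiplier is 1.58 × 0.76 × 0.46 = 0.552368.
That corresponds to a decrease of 44.8%.

-44.8%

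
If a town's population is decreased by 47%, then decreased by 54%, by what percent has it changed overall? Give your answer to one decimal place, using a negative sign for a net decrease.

The combined multiplier is 0.53 × 0.46 = 0.2438.
That corresponds to a decrease of 75.6%.

-75.6%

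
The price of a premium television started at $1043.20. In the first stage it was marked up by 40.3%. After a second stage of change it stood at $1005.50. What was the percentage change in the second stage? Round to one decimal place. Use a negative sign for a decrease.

After the first stage: $1043.20 × 1.403 = $1463.6096.
Second-stage multiplier: $1005.50 ÷ $1463.6096 ≈ 0.687.
That is a change of -31.3%.

-31.3%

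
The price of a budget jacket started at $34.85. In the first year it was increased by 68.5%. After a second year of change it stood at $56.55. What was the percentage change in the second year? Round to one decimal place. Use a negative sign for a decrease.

-3.7%

After the first year: $34.85 × 1.685 = $58.72225.
Second-year multiplier: $56.55 ÷ $58.72225 ≈ 0.96301.
That is a change of -3.7%.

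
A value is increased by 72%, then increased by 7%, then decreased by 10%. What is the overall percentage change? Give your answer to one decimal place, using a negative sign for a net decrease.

65.6%

The combined multiplier is 1.72 × 1.07 × 0.9 = 1.65636.
That corresponds to an increase of 65.6%.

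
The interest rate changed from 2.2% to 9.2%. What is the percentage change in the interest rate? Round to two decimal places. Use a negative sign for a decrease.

318.18%

The change is 9.2 − 2.2 = 7.0 percentage points.
Relative to the original 2.2%, that is 7.0 ÷ 2.2 ≈ 318.18%.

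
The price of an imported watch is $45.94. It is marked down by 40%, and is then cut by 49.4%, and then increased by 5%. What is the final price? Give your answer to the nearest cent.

$14.64

40% decrease: $45.94 × 0.6 = $27.564.
49.4% decrease: $27.564 × 0.506 = $13.947384.
Apply the 5% increase: $13.947384 × 1.05 = $14.6447532 ≈ $14.64.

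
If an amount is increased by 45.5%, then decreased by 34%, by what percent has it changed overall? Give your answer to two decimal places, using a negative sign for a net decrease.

-3.97%

A 45.5% increase multiplies by 1.455.
Then a 34% decrease: 1.455 × 0.66 = 0.9603.
Overall factor 0.9603, i.e. -3.97%.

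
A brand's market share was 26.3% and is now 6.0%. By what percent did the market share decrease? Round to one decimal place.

The change is 6.0 − 26.3 = -20.3 percentage points.
Relative to the original 26.3%, that is -20.3 ÷ 26.3 ≈ -77.2%.
So the market share fell by 77.2%.

77.2%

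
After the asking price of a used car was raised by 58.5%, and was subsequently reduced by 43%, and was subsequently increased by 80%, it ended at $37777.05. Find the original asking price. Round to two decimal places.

The overall multiplier applied was 1.585 × 0.57 × 1.8 = 1.62621.
So the original asking price was $37777.05 ÷ 1.62621 ≈ $23230.12.

$23230.12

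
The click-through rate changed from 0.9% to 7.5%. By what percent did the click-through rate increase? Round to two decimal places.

733.33%

The change is 7.5 − 0.9 = 6.6 percentage points.
Relative to the original 0.9%, that is 6.6 ÷ 0.9 ≈ 733.33%.
So the click-through rate rose by 733.33%.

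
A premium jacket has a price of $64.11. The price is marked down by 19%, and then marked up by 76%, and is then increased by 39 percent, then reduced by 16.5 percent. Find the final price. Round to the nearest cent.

After the 19% decrease: $64.11 × 0.81 = $51.9291.
Apply the 76% increase: $51.9291 × 1.76 = $91.395216.
Apply the 39% increase: $91.395216 × 1.39 = $127.03935024.
16.5% decrease: $127.03935024 × 0.835 = $106.0778574504 ≈ $106.08.

$106.08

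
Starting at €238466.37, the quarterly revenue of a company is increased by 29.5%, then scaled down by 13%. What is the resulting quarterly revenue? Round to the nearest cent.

€268668.14

Each change multiplies by a factor: 1.295 × 0.87 = 1.12665.
€238466.37 × 1.12665 = €268668.1357605 ≈ €268668.14.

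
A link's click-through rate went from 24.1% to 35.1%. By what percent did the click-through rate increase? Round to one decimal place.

45.6%

The change is 35.1 − 24.1 = 11.0 percentage points.
Relative to the original 24.1%, that is 11.0 ÷ 24.1 ≈ 45.6%.
So the click-through rate rose by 45.6%.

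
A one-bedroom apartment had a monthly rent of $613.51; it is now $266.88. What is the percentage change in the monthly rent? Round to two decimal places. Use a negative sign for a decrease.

Change: $266.88 − $613.51 = -$346.63.
Relative to the original: -$346.63 ÷ $613.51 ≈ -56.50%.

-56.50%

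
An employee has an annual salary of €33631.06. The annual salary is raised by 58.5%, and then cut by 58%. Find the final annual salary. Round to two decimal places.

After the 58.5% increase: €33631.06 × 1.585 = €53305.2301.
After the 58% decrease: €53305.2301 × 0.42 = €22388.196642 ≈ €22388.20.

€22388.20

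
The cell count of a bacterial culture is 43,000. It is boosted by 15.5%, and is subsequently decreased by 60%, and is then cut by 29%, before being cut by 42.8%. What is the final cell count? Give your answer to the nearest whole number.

8,068

Each change multiplies by a factor: 1.155 × 0.4 × 0.71 × 0.572 = 0.18762744.
43,000 × 0.18762744 = 8067.97992 ≈ 8,068.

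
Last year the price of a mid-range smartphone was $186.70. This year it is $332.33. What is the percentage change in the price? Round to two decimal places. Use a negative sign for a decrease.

Change: $332.33 − $186.70 = $145.63.
Relative to the original: $145.63 ÷ $186.70 ≈ 78.00%.

78.00%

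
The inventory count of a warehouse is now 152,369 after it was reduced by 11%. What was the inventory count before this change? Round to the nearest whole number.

The overall multiplier applied was 0.89.
So the original inventory count was 152,369 ÷ 0.89 ≈ 171,201.

171,201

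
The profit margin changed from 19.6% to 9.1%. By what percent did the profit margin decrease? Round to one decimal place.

53.6%

The change is 9.1 − 19.6 = -10.5 percentage points.
Relative to the original 19.6%, that is -10.5 ÷ 19.6 ≈ -53.6%.
So the profit margin fell by 53.6%.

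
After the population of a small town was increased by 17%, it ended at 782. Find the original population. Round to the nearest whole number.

The overall multiplier applied was 1.17.
So the original population was 782 ÷ 1.17 ≈ 668.

668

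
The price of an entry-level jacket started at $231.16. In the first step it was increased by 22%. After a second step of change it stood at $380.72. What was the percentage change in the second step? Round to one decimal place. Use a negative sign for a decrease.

35.0%

After the first step: $231.16 × 1.22 = $282.0152.
Second-step multiplier: $380.72 ÷ $282.0152 ≈ 1.35.
That is a change of 35.0%.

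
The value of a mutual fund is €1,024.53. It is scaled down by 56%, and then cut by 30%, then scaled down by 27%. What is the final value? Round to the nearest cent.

Each change multiplies by a factor: 0.44 × 0.7 × 0.73 = 0.22484.
€1,024.53 × 0.22484 = €230.3553252 ≈ €230.36.

€230.36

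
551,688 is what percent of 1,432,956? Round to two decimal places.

551,688 ÷ 1,432,956 ≈ 38.50%.

38.50%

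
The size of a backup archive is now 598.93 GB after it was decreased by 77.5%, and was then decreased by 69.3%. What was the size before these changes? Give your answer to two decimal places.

8670.72 GB

Undoing the 69.3% decrease: 598.93 ÷ 0.307 ≈ 1950.912052.
Undoing the 77.5% decrease: 1950.912052 ÷ 0.225 ≈ 8670.72 GB.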